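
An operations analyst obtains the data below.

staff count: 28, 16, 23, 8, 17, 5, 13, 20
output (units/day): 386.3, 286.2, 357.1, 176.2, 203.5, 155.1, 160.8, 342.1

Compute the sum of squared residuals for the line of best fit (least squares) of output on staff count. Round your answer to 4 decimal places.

11580.9747

n = 8, Σx = 130, Σy = 2067.3, Σxy = 38185.9, Σx² = 2516, Σy² = 598062.29
Sxx = Σx² − (Σx)²/n = 2516 − 2112.5 = 403.5
Sxy = Σxy − (Σx)(Σy)/n = 38185.9 − 33593.625 = 4592.275
Syy = Σy² − (Σy)²/n = 598062.29 − 534216.16125 = 63846.12875
b = Sxy/Sxx = 4592.275/403.5 = 11.381103
SSE = Syy − b·Sxy = 63846.12875 − 11.381103·4592.275 = 11580.974659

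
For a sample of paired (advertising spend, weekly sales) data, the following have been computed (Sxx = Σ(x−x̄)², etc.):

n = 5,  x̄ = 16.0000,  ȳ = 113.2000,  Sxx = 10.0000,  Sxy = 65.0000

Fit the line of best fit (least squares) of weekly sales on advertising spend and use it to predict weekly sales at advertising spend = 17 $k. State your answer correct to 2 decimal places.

119.70

b = Sxy/Sxx = 65/10 = 6.5
a = ȳ − b·x̄ = 113.2 − 6.5·16 = 9.2
ŷ(17) = a + b·17 = 9.2 + 6.5·17 = 119.7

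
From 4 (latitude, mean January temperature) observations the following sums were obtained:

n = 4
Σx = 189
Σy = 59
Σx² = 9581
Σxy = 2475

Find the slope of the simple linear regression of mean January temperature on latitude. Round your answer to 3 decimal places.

-0.481

Sxx = Σx² − (Σx)²/n = 9581 − 8930.25 = 650.75
Sxy = Σxy − (Σx)(Σy)/n = 2475 − 2787.75 = -312.75
b = Sxy/Sxx = -312.75/650.75 = -0.480599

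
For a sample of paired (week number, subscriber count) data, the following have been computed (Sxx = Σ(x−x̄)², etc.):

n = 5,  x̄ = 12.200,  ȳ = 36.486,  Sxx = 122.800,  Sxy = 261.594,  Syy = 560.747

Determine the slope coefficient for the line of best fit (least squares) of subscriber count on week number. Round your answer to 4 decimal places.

b = Sxy/Sxx = 261.594/122.8 = 2.130244

2.1302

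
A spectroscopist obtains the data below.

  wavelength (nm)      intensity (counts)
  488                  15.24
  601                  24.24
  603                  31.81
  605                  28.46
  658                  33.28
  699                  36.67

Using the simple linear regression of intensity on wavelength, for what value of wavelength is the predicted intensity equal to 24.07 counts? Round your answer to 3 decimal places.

n = 6, Σx = 3654, Σy = 169.7, Σxy = 105935.66, Σx² = 2250544
Sxx = Σx² − (Σx)²/n = 2250544 − 2225286 = 25258
Sxy = Σxy − (Σx)(Σy)/n = 105935.66 − 103347.3 = 2588.36
b = Sxy/Sxx = 2588.36/25258 = 0.102477
a = ȳ − b·x̄ = 28.283333 − 0.102477·609 = -34.125062
Set a + b·x = 24.07: x = (24.07 − (-34.125062)) / 0.102477 = 567.885019

567.885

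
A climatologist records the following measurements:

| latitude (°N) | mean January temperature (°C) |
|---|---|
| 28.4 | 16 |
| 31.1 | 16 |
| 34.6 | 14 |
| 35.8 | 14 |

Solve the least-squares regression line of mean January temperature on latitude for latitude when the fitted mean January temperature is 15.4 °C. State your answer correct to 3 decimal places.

n = 4, Σx = 129.9, Σy = 60, Σxy = 1937.6, Σx² = 4252.57
Sxx = Σx² − (Σx)²/n = 4252.57 − 4218.5025 = 34.0675
Sxy = Σxy − (Σx)(Σy)/n = 1937.6 − 1948.5 = -10.9
b = Sxy/Sxx = -10.9/34.0675 = -0.319953
a = ȳ − b·x̄ = 15 − (-0.319953)·32.475 = 25.390475
Set a + b·x = 15.4: x = (15.4 − 25.390475) / (-0.319953) = 31.224817

31.225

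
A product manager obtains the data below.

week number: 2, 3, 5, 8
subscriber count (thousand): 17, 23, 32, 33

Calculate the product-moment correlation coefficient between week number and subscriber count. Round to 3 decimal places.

n = 4, Σx = 18, Σy = 105, Σxy = 527, Σx² = 102, Σy² = 2931
Sxx = Σx² − (Σx)²/n = 102 − 81 = 21
Sxy = Σxy − (Σx)(Σy)/n = 527 − 472.5 = 54.5
Syy = Σy² − (Σy)²/n = 2931 − 2756.25 = 174.75
r = Sxy/√(Sxx·Syy) = 54.5/√(3669.75) = 54.5/60.578462 = 0.899660

0.900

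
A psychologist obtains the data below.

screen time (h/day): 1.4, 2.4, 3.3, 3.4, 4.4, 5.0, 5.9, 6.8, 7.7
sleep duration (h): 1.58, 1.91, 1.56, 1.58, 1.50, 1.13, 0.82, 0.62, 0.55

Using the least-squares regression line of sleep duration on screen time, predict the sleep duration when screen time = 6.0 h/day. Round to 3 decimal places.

n = 9, Σx = 40.3, Σy = 11.25, Σxy = 42.855, Σx² = 214.87
Sxx = Σx² − (Σx)²/n = 214.87 − 180.454444 = 34.415556
Sxy = Σxy − (Σx)(Σy)/n = 42.855 − 50.375 = -7.52
b = Sxy/Sxx = -7.52/34.415556 = -0.218506
a = ȳ − b·x̄ = 1.25 − (-0.218506)·4.477778 = 2.228421
ŷ(6.0) = a + b·6.0 = 2.228421 + (-0.218506)·6 = 0.917386

0.917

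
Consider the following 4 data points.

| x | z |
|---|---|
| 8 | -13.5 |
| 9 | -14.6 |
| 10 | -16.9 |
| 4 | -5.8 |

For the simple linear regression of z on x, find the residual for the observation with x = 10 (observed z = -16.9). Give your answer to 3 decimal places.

-0.090

n = 4, Σx = 31, Σy = -50.8, Σxy = -431.6, Σx² = 261
Sxx = Σx² − (Σx)²/n = 261 − 240.25 = 20.75
Sxy = Σxy − (Σx)(Σy)/n = -431.6 − (-393.7) = -37.9
b = Sxy/Sxx = -37.9/20.75 = -1.826506
a = ȳ − b·x̄ = -12.7 − (-1.826506)·7.75 = 1.455422
ŷ(10) = 1.455422 + (-1.826506)·10 = -16.809639
residual = y − ŷ = -16.9 − (-16.809639) = -0.090361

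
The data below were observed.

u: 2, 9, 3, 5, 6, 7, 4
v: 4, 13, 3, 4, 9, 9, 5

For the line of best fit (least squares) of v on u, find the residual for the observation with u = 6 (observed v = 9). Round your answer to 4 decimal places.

1.0738

n = 7, Σx = 36, Σy = 47, Σxy = 291, Σx² = 220
Sxx = Σx² − (Σx)²/n = 220 − 185.142857 = 34.857143
Sxy = Σxy − (Σx)(Σy)/n = 291 − 241.714286 = 49.285714
b = Sxy/Sxx = 49.285714/34.857143 = 1.413934
a = ȳ − b·x̄ = 6.714286 − 1.413934·5.142857 = -0.557377
ŷ(6) = -0.557377 + 1.413934·6 = 7.926230
residual = y − ŷ = 9 − 7.926230 = 1.073770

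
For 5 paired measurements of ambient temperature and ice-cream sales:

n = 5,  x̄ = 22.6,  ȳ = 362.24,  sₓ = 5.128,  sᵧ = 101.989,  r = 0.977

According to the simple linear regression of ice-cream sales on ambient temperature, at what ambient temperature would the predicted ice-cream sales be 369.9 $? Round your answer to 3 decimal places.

22.994

b = r · sᵧ/sₓ = 0.977 · 101.989/5.128 = 19.431212
a = ȳ − b·x̄ = 362.24 − 19.431212·22.6 = -76.905382
Set a + b·x = 369.9: x = (369.9 − (-76.905382)) / 19.431212 = 22.994211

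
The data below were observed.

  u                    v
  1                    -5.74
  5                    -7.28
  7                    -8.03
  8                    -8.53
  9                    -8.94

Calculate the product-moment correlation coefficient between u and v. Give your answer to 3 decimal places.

-0.999

n = 5, Σx = 30, Σy = -38.52, Σxy = -247.05, Σx² = 220, Σy² = 303.1114
Sxx = Σx² − (Σx)²/n = 220 − 180 = 40
Sxy = Σxy − (Σx)(Σy)/n = -247.05 − (-231.12) = -15.93
Syy = Σy² − (Σy)²/n = 303.1114 − 296.75808 = 6.35332
r = Sxy/√(Sxx·Syy) = -15.93/√(254.1328) = -15.93/15.941543 = -0.999276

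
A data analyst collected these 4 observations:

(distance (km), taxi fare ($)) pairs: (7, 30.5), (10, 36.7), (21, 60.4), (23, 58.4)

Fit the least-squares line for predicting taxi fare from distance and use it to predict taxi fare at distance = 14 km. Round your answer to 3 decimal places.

44.145

n = 4, Σx = 61, Σy = 186, Σxy = 3192.1, Σx² = 1119
Sxx = Σx² − (Σx)²/n = 1119 − 930.25 = 188.75
Sxy = Σxy − (Σx)(Σy)/n = 3192.1 − 2836.5 = 355.6
b = Sxy/Sxx = 355.6/188.75 = 1.883974
a = ȳ − b·x̄ = 46.5 − 1.883974·15.25 = 17.769404
ŷ(14) = a + b·14 = 17.769404 + 1.883974·14 = 44.145033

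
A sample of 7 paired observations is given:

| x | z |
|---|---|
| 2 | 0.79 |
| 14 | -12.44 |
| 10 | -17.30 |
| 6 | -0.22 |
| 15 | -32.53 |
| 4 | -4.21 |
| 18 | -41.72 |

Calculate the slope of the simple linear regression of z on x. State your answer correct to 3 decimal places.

-2.453

n = 7, Σx = 69, Σy = -107.63, Σxy = -1602.65, Σx² = 901
Sxx = Σx² − (Σx)²/n = 901 − 680.142857 = 220.857143
Sxy = Σxy − (Σx)(Σy)/n = -1602.65 − (-1060.924286) = -541.725714
b = Sxy/Sxx = -541.725714/220.857143 = -2.452833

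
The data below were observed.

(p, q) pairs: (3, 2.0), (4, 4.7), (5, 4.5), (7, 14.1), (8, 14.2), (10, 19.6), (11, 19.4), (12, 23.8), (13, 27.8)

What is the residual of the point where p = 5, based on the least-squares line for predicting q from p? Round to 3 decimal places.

n = 9, Σx = 73, Σy = 130.1, Σxy = 1316, Σx² = 697
Sxx = Σx² − (Σx)²/n = 697 − 592.111111 = 104.888889
Sxy = Σxy − (Σx)(Σy)/n = 1316 − 1055.255556 = 260.744444
b = Sxy/Sxx = 260.744444/104.888889 = 2.485911
a = ȳ − b·x̄ = 14.455556 − 2.485911·8.111111 = -5.707945
ŷ(5) = -5.707945 + 2.485911·5 = 6.721610
residual = y − ŷ = 4.5 − 6.721610 = -2.221610

-2.222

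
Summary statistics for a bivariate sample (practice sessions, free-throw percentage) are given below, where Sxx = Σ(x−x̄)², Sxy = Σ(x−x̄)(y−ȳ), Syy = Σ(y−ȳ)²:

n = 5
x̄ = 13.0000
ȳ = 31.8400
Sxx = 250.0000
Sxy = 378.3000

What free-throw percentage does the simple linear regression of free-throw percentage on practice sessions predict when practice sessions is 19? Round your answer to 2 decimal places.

40.92

b = Sxy/Sxx = 378.3/250 = 1.5132
a = ȳ − b·x̄ = 31.84 − 1.5132·13 = 12.1684
ŷ(19) = a + b·19 = 12.1684 + 1.5132·19 = 40.9192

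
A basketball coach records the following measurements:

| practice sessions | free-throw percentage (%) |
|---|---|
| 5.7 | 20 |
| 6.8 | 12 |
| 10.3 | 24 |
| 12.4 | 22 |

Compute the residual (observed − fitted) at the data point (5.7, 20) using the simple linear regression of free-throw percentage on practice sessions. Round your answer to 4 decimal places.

3.6409

n = 4, Σx = 35.2, Σy = 78, Σxy = 715.6, Σx² = 338.58
Sxx = Σx² − (Σx)²/n = 338.58 − 309.76 = 28.82
Sxy = Σxy − (Σx)(Σy)/n = 715.6 − 686.4 = 29.2
b = Sxy/Sxx = 29.2/28.82 = 1.013185
a = ȳ − b·x̄ = 19.5 − 1.013185·8.8 = 10.583969
ŷ(5.7) = 10.583969 + 1.013185·5.7 = 16.359126
residual = y − ŷ = 20 − 16.359126 = 3.640874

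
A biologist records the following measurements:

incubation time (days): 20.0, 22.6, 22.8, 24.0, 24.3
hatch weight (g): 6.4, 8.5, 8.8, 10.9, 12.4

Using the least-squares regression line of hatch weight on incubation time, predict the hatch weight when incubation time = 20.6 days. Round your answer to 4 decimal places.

n = 5, Σx = 113.7, Σy = 47, Σxy = 1083.66, Σx² = 2597.09
Sxx = Σx² − (Σx)²/n = 2597.09 − 2585.538 = 11.552
Sxy = Σxy − (Σx)(Σy)/n = 1083.66 − 1068.78 = 14.88
b = Sxy/Sxx = 14.88/11.552 = 1.288089
a = ȳ − b·x̄ = 9.4 − 1.288089·22.74 = -19.891136
ŷ(20.6) = a + b·20.6 = -19.891136 + 1.288089·20.6 = 6.643490

6.6435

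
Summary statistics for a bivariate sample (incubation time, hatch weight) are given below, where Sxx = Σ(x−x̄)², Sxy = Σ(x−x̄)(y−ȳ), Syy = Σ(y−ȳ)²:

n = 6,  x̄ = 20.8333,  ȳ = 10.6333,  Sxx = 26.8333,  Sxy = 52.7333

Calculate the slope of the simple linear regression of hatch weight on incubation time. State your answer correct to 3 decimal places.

1.965

b = Sxy/Sxx = 52.7333/26.8333 = 1.965219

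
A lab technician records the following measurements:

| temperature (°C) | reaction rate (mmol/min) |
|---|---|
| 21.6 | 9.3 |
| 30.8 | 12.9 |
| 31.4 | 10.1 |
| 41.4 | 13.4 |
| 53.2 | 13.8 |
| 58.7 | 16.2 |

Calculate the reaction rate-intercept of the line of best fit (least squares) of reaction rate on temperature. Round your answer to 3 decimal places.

6.281

n = 6, Σx = 237.1, Σy = 75.7, Σxy = 3155.2, Σx² = 10391.05
Sxx = Σx² − (Σx)²/n = 10391.05 − 9369.401667 = 1021.648333
Sxy = Σxy − (Σx)(Σy)/n = 3155.2 − 2991.411667 = 163.788333
b = Sxy/Sxx = 163.788333/1021.648333 = 0.160318
a = ȳ − b·x̄ = 12.616667 − 0.160318·39.516667 = 6.281445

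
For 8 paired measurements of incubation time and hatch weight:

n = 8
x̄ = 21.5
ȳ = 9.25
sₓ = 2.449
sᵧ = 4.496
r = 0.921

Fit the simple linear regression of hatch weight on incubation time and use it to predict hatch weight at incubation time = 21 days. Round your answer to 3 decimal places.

b = r · sᵧ/sₓ = 0.921 · 4.496/2.449 = 1.690819
a = ȳ − b·x̄ = 9.25 − 1.690819·21.5 = -27.102611
ŷ(21) = a + b·21 = -27.102611 + 1.690819·21 = 8.404590

8.405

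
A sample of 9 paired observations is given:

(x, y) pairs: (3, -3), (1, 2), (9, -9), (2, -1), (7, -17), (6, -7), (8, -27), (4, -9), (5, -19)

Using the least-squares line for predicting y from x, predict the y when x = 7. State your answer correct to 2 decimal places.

-14.93

n = 9, Σx = 45, Σy = -90, Σxy = -598, Σx² = 285
Sxx = Σx² − (Σx)²/n = 285 − 225 = 60
Sxy = Σxy − (Σx)(Σy)/n = -598 − (-450) = -148
b = Sxy/Sxx = -148/60 = -2.466667
a = ȳ − b·x̄ = -10 − (-2.466667)·5 = 2.333333
ŷ(7) = a + b·7 = 2.333333 + (-2.466667)·7 = -14.933333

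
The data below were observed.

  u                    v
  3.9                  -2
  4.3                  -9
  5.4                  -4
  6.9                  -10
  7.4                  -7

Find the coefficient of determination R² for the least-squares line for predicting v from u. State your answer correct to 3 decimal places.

n = 5, Σx = 27.9, Σy = -32, Σxy = -188.9, Σx² = 165.23, Σy² = 250
Sxx = Σx² − (Σx)²/n = 165.23 − 155.682 = 9.548
Sxy = Σxy − (Σx)(Σy)/n = -188.9 − (-178.56) = -10.34
Syy = Σy² − (Σy)²/n = 250 − 204.8 = 45.2
R² = Sxy²/(Sxx·Syy) = (-10.34)²/(9.548·45.2) = 0.247737

0.248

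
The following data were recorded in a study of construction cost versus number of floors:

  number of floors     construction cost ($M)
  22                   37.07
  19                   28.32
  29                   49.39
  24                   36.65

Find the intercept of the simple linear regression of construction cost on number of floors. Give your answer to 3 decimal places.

-9.553

n = 4, Σx = 94, Σy = 151.43, Σxy = 3665.53, Σx² = 2262
Sxx = Σx² − (Σx)²/n = 2262 − 2209 = 53
Sxy = Σxy − (Σx)(Σy)/n = 3665.53 − 3558.605 = 106.925
b = Sxy/Sxx = 106.925/53 = 2.017453
a = ȳ − b·x̄ = 37.8575 − 2.017453·23.5 = -9.552642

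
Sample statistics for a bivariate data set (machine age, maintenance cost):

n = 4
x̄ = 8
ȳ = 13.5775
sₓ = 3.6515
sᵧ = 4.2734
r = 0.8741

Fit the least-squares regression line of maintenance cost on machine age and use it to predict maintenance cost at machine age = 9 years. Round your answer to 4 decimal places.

14.6005

b = r · sᵧ/sₓ = 0.8741 · 4.2734/3.6515 = 1.022971
a = ȳ − b·x̄ = 13.5775 − 1.022971·8 = 5.393731
ŷ(9) = a + b·9 = 5.393731 + 1.022971·9 = 14.600471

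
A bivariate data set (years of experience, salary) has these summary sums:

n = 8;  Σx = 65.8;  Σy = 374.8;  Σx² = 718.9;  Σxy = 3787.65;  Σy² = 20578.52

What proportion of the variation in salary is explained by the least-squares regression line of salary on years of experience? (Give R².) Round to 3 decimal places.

Sxx = Σx² − (Σx)²/n = 718.9 − 541.205 = 177.695
Sxy = Σxy − (Σx)(Σy)/n = 3787.65 − 3082.73 = 704.92
Syy = Σy² − (Σy)²/n = 20578.52 − 17559.38 = 3019.14
R² = Sxy²/(Sxx·Syy) = (704.92)²/(177.695·3019.14) = 0.926235

0.926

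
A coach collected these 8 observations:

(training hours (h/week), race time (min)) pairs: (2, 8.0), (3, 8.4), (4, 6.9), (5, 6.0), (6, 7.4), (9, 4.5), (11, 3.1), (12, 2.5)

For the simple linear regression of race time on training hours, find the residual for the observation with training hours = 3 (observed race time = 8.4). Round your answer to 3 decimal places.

n = 8, Σx = 52, Σy = 46.8, Σxy = 247.8, Σx² = 436
Sxx = Σx² − (Σx)²/n = 436 − 338 = 98
Sxy = Σxy − (Σx)(Σy)/n = 247.8 − 304.2 = -56.4
b = Sxy/Sxx = -56.4/98 = -0.575510
a = ȳ − b·x̄ = 5.85 − (-0.575510)·6.5 = 9.590816
ŷ(3) = 9.590816 + (-0.575510)·3 = 7.864286
residual = y − ŷ = 8.4 − 7.864286 = 0.535714

0.536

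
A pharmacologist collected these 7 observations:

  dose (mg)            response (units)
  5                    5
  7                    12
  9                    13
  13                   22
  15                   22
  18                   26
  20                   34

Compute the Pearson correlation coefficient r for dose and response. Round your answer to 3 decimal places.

n = 7, Σx = 87, Σy = 134, Σxy = 1990, Σx² = 1273, Σy² = 3138
Sxx = Σx² − (Σx)²/n = 1273 − 1081.285714 = 191.714286
Sxy = Σxy − (Σx)(Σy)/n = 1990 − 1665.428571 = 324.571429
Syy = Σy² − (Σy)²/n = 3138 − 2565.142857 = 572.857143
r = Sxy/√(Sxx·Syy) = 324.571429/√(109824.897959) = 324.571429/331.398398 = 0.979400

0.979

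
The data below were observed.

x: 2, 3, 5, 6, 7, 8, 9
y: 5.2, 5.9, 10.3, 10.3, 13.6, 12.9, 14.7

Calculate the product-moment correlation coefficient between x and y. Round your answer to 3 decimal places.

0.975

n = 7, Σx = 40, Σy = 72.9, Σxy = 472.1, Σx² = 268, Σy² = 841.49
Sxx = Σx² − (Σx)²/n = 268 − 228.571429 = 39.428571
Sxy = Σxy − (Σx)(Σy)/n = 472.1 − 416.571429 = 55.528571
Syy = Σy² − (Σy)²/n = 841.49 − 759.201429 = 82.288571
r = Sxy/√(Sxx·Syy) = 55.528571/√(3244.520816) = 55.528571/56.960695 = 0.974858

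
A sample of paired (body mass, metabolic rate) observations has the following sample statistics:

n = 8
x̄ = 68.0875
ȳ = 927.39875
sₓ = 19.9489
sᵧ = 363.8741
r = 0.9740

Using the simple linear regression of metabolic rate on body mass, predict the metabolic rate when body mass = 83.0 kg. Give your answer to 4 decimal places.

b = r · sᵧ/sₓ = 0.974 · 363.8741/19.9489 = 17.766061
a = ȳ − b·x̄ = 927.39875 − 17.766061·68.0875 = -282.247925
ŷ(83.0) = a + b·83.0 = -282.247925 + 17.766061·83 = 1192.335134

1192.3351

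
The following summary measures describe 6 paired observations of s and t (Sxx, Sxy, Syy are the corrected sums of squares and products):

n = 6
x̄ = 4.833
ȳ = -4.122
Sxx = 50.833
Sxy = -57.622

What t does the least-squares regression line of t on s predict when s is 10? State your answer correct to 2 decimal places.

-9.98

b = Sxy/Sxx = -57.622/50.833 = -1.133555
a = ȳ − b·x̄ = -4.122 − (-1.133555)·4.833 = 1.356471
ŷ(10) = a + b·10 = 1.356471 + (-1.133555)·10 = -9.979079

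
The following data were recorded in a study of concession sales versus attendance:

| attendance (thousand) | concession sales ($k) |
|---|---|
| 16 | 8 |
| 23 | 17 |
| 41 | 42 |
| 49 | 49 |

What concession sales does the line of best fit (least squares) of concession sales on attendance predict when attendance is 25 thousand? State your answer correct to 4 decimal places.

n = 4, Σx = 129, Σy = 116, Σxy = 4642, Σx² = 4867
Sxx = Σx² − (Σx)²/n = 4867 − 4160.25 = 706.75
Sxy = Σxy − (Σx)(Σy)/n = 4642 − 3741 = 901
b = Sxy/Sxx = 901/706.75 = 1.274850
a = ȳ − b·x̄ = 29 − 1.274850·32.25 = -12.113902
ŷ(25) = a + b·25 = -12.113902 + 1.274850·25 = 19.757340

19.7573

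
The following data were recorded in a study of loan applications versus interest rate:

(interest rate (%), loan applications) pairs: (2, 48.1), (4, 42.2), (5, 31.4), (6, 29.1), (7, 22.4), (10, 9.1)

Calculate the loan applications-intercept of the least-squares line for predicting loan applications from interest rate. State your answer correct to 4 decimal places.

59.0152

n = 6, Σx = 34, Σy = 182.3, Σxy = 844.4, Σx² = 230
Sxx = Σx² − (Σx)²/n = 230 − 192.666667 = 37.333333
Sxy = Σxy − (Σx)(Σy)/n = 844.4 − 1033.033333 = -188.633333
b = Sxy/Sxx = -188.633333/37.333333 = -5.052679
a = ȳ − b·x̄ = 30.383333 − (-5.052679)·5.666667 = 59.015179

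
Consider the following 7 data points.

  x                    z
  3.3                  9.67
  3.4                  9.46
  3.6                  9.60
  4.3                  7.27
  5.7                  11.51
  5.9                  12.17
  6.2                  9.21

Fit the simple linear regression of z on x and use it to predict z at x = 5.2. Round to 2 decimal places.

10.17

n = 7, Σx = 32.4, Σy = 68.89, Σxy = 324.408, Σx² = 159.64
Sxx = Σx² − (Σx)²/n = 159.64 − 149.965714 = 9.674286
Sxy = Σxy − (Σx)(Σy)/n = 324.408 − 318.862286 = 5.545714
b = Sxy/Sxx = 5.545714/9.674286 = 0.573243
a = ȳ − b·x̄ = 9.841429 − 0.573243·4.628571 = 7.188133
ŷ(5.2) = a + b·5.2 = 7.188133 + 0.573243·5.2 = 10.168996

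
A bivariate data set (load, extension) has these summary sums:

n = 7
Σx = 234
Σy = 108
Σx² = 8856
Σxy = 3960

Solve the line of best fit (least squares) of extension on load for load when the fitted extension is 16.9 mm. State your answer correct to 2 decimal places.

Sxx = Σx² − (Σx)²/n = 8856 − 7822.285714 = 1033.714286
Sxy = Σxy − (Σx)(Σy)/n = 3960 − 3610.285714 = 349.714286
b = Sxy/Sxx = 349.714286/1033.714286 = 0.338308
a = ȳ − b·x̄ = 15.428571 − 0.338308·33.428571 = 4.119403
Set a + b·x = 16.9: x = (16.9 − 4.119403) / 0.338308 = 37.777941

37.78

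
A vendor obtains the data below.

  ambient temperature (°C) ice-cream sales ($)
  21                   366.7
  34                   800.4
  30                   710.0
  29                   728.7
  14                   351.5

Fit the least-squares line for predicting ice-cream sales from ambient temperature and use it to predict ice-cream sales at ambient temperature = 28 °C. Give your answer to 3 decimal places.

n = 5, Σx = 128, Σy = 2957.3, Σxy = 82267.6, Σx² = 3534
Sxx = Σx² − (Σx)²/n = 3534 − 3276.8 = 257.2
Sxy = Σxy − (Σx)(Σy)/n = 82267.6 − 75706.88 = 6560.72
b = Sxy/Sxx = 6560.72/257.2 = 25.508243
a = ȳ − b·x̄ = 591.46 − 25.508243·25.6 = -61.551011
ŷ(28) = a + b·28 = -61.551011 + 25.508243·28 = 652.679782

652.680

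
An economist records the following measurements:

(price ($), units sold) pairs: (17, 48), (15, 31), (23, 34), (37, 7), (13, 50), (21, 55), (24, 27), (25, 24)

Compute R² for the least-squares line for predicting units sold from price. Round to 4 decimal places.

0.6251

n = 8, Σx = 175, Σy = 276, Σxy = 5375, Σx² = 4223, Σy² = 11300
Sxx = Σx² − (Σx)²/n = 4223 − 3828.125 = 394.875
Sxy = Σxy − (Σx)(Σy)/n = 5375 − 6037.5 = -662.5
Syy = Σy² − (Σy)²/n = 11300 − 9522 = 1778
R² = Sxy²/(Sxx·Syy) = (-662.5)²/(394.875·1778) = 0.625144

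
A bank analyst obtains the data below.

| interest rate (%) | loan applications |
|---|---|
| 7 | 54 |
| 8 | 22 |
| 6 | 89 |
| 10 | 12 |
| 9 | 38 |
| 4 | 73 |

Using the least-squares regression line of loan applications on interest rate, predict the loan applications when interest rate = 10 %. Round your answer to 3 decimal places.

n = 6, Σx = 44, Σy = 288, Σxy = 1842, Σx² = 346
Sxx = Σx² − (Σx)²/n = 346 − 322.666667 = 23.333333
Sxy = Σxy − (Σx)(Σy)/n = 1842 − 2112 = -270
b = Sxy/Sxx = -270/23.333333 = -11.571429
a = ȳ − b·x̄ = 48 − (-11.571429)·7.333333 = 132.857143
ŷ(10) = a + b·10 = 132.857143 + (-11.571429)·10 = 17.142857

17.143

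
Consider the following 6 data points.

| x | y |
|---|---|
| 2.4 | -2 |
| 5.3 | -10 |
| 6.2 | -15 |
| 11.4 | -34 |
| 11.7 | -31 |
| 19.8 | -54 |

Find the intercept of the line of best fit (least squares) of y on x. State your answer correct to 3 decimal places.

n = 6, Σx = 56.8, Σy = -146, Σxy = -1970.3, Σx² = 731.18
Sxx = Σx² − (Σx)²/n = 731.18 − 537.706667 = 193.473333
Sxy = Σxy − (Σx)(Σy)/n = -1970.3 − (-1382.133333) = -588.166667
b = Sxy/Sxx = -588.166667/193.473333 = -3.040040
a = ȳ − b·x̄ = -24.333333 − (-3.040040)·9.466667 = 4.445712

4.446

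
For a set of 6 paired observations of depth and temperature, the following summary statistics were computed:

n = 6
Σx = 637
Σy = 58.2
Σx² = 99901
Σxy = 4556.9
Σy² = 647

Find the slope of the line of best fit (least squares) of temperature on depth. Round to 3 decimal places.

-0.050

Sxx = Σx² − (Σx)²/n = 99901 − 67628.166667 = 32272.833333
Sxy = Σxy − (Σx)(Σy)/n = 4556.9 − 6178.9 = -1622
b = Sxy/Sxx = -1622/32272.833333 = -0.050259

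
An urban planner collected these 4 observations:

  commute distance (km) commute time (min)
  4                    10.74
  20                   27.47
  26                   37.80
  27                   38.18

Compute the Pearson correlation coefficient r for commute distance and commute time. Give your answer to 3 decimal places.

n = 4, Σx = 77, Σy = 114.19, Σxy = 2606.02, Σx² = 1821, Σy² = 3756.5009
Sxx = Σx² − (Σx)²/n = 1821 − 1482.25 = 338.75
Sxy = Σxy − (Σx)(Σy)/n = 2606.02 − 2198.1575 = 407.8625
Syy = Σy² − (Σy)²/n = 3756.5009 − 3259.839025 = 496.661875
r = Sxy/√(Sxx·Syy) = 407.8625/√(168244.210156) = 407.8625/410.175828 = 0.994360

0.994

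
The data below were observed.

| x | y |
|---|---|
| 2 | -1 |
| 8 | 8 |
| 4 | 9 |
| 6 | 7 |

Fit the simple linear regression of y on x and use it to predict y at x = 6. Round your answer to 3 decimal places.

7.000

n = 4, Σx = 20, Σy = 23, Σxy = 140, Σx² = 120
Sxx = Σx² − (Σx)²/n = 120 − 100 = 20
Sxy = Σxy − (Σx)(Σy)/n = 140 − 115 = 25
b = Sxy/Sxx = 25/20 = 1.25
a = ȳ − b·x̄ = 5.75 − 1.25·5 = -0.5
ŷ(6) = a + b·6 = -0.5 + 1.25·6 = 7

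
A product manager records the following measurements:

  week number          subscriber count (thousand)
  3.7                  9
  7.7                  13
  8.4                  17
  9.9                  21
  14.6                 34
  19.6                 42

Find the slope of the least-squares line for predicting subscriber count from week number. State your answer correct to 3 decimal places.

n = 6, Σx = 63.9, Σy = 136, Σxy = 1803.7, Σx² = 838.87
Sxx = Σx² − (Σx)²/n = 838.87 − 680.535 = 158.335
Sxy = Σxy − (Σx)(Σy)/n = 1803.7 − 1448.4 = 355.3
b = Sxy/Sxx = 355.3/158.335 = 2.243976

2.244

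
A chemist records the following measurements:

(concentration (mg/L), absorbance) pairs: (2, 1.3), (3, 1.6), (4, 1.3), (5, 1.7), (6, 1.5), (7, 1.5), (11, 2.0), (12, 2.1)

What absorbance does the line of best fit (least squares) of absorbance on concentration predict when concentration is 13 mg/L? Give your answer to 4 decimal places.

n = 8, Σx = 50, Σy = 13, Σxy = 87.8, Σx² = 404
Sxx = Σx² − (Σx)²/n = 404 − 312.5 = 91.5
Sxy = Σxy − (Σx)(Σy)/n = 87.8 − 81.25 = 6.55
b = Sxy/Sxx = 6.55/91.5 = 0.071585
a = ȳ − b·x̄ = 1.625 − 0.071585·6.25 = 1.177596
ŷ(13) = a + b·13 = 1.177596 + 0.071585·13 = 2.108197

2.1082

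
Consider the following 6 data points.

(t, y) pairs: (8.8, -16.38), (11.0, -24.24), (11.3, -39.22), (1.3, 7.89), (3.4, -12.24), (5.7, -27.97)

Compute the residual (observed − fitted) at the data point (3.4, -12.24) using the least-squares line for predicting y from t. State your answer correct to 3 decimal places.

n = 6, Σx = 41.5, Σy = -112.16, Σxy = -1044.758, Σx² = 371.87
Sxx = Σx² − (Σx)²/n = 371.87 − 287.041667 = 84.828333
Sxy = Σxy − (Σx)(Σy)/n = -1044.758 − (-775.773333) = -268.984667
b = Sxy/Sxx = -268.984667/84.828333 = -3.170930
a = ȳ − b·x̄ = -18.693333 − (-3.170930)·6.916667 = 3.238929
ŷ(3.4) = 3.238929 + (-3.170930)·3.4 = -7.542231
residual = y − ŷ = -12.24 − (-7.542231) = -4.697769

-4.698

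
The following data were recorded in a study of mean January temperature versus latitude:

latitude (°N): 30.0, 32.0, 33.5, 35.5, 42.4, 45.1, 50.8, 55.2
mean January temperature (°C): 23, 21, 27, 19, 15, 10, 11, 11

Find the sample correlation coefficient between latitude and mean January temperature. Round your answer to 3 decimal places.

-0.882

n = 8, Σx = 324.5, Σy = 137, Σxy = 5194, Σx² = 13765.95, Σy² = 2627
Sxx = Σx² − (Σx)²/n = 13765.95 − 13162.53125 = 603.41875
Sxy = Σxy − (Σx)(Σy)/n = 5194 − 5557.0625 = -363.0625
Syy = Σy² − (Σy)²/n = 2627 − 2346.125 = 280.875
r = Sxy/√(Sxx·Syy) = -363.0625/√(169485.241406) = -363.0625/411.685853 = -0.881892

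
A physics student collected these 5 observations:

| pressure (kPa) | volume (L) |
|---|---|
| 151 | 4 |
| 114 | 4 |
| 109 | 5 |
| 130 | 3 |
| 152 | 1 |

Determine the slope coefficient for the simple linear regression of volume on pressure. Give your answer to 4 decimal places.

-0.0516

n = 5, Σx = 656, Σy = 17, Σxy = 2147, Σx² = 87682
Sxx = Σx² − (Σx)²/n = 87682 − 86067.2 = 1614.8
Sxy = Σxy − (Σx)(Σy)/n = 2147 − 2230.4 = -83.4
b = Sxy/Sxx = -83.4/1614.8 = -0.051647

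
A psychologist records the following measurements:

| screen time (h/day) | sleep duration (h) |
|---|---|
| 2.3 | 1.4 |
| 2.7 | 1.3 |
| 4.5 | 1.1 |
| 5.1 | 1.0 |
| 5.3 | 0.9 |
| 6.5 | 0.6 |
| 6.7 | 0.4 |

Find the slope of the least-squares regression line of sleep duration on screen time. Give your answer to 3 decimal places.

-0.202

n = 7, Σx = 33.1, Σy = 6.7, Σxy = 28.13, Σx² = 174.07
Sxx = Σx² − (Σx)²/n = 174.07 − 156.515714 = 17.554286
Sxy = Σxy − (Σx)(Σy)/n = 28.13 − 31.681429 = -3.551429
b = Sxy/Sxx = -3.551429/17.554286 = -0.202311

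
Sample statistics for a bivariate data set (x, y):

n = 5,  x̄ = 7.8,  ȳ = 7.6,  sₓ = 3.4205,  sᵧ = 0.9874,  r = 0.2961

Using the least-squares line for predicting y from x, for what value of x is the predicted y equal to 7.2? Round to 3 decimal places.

3.120

b = r · sᵧ/sₓ = 0.2961 · 0.9874/3.4205 = 0.085476
a = ȳ − b·x̄ = 7.6 − 0.085476·7.8 = 6.933291
Set a + b·x = 7.2: x = (7.2 − 6.933291) / 0.085476 = 3.120300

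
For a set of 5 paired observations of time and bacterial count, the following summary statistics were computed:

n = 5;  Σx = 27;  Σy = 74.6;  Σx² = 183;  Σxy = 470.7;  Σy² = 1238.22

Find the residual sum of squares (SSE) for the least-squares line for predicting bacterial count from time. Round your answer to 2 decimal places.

1.40

Sxx = Σx² − (Σx)²/n = 183 − 145.8 = 37.2
Sxy = Σxy − (Σx)(Σy)/n = 470.7 − 402.84 = 67.86
Syy = Σy² − (Σy)²/n = 1238.22 − 1113.032 = 125.188
b = Sxy/Sxx = 67.86/37.2 = 1.824194
SSE = Syy − b·Sxy = 125.188 − 1.824194·67.86 = 1.398226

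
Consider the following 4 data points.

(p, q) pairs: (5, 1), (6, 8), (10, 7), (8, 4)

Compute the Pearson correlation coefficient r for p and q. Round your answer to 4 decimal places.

n = 4, Σx = 29, Σy = 20, Σxy = 155, Σx² = 225, Σy² = 130
Sxx = Σx² − (Σx)²/n = 225 − 210.25 = 14.75
Sxy = Σxy − (Σx)(Σy)/n = 155 − 145 = 10
Syy = Σy² − (Σy)²/n = 130 − 100 = 30
r = Sxy/√(Sxx·Syy) = 10/√(442.5) = 10/21.035684 = 0.475383

0.4754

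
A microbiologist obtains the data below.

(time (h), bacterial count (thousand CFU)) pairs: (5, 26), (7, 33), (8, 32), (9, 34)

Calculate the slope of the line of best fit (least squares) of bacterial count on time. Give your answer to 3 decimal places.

n = 4, Σx = 29, Σy = 125, Σxy = 923, Σx² = 219
Sxx = Σx² − (Σx)²/n = 219 − 210.25 = 8.75
Sxy = Σxy − (Σx)(Σy)/n = 923 − 906.25 = 16.75
b = Sxy/Sxx = 16.75/8.75 = 1.914286

1.914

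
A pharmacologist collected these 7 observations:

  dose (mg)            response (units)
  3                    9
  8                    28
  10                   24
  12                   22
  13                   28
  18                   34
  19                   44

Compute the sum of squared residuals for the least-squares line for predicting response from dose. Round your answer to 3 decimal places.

129.245

n = 7, Σx = 83, Σy = 189, Σxy = 2567, Σx² = 1171, Σy² = 5801
Sxx = Σx² − (Σx)²/n = 1171 − 984.142857 = 186.857143
Sxy = Σxy − (Σx)(Σy)/n = 2567 − 2241 = 326
Syy = Σy² − (Σy)²/n = 5801 − 5103 = 698
b = Sxy/Sxx = 326/186.857143 = 1.744648
SSE = Syy − b·Sxy = 698 − 1.744648·326 = 129.244648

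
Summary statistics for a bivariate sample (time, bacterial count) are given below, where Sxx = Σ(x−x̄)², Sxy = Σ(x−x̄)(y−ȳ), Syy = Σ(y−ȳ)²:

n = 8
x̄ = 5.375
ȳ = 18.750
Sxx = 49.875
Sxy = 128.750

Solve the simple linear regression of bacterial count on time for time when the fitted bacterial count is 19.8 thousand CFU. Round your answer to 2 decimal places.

5.78

b = Sxy/Sxx = 128.75/49.875 = 2.581454
a = ȳ − b·x̄ = 18.75 − 2.581454·5.375 = 4.874687
Set a + b·x = 19.8: x = (19.8 − 4.874687) / 2.581454 = 5.781748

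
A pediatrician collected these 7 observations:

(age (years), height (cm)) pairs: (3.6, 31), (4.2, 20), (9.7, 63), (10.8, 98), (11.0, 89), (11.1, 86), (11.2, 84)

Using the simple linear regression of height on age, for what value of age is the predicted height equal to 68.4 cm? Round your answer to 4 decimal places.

8.9291

n = 7, Σx = 61.6, Σy = 471, Σxy = 4739.5, Σx² = 610.98
Sxx = Σx² − (Σx)²/n = 610.98 − 542.08 = 68.9
Sxy = Σxy − (Σx)(Σy)/n = 4739.5 − 4144.8 = 594.7
b = Sxy/Sxx = 594.7/68.9 = 8.631350
a = ȳ − b·x̄ = 67.285714 − 8.631350·8.8 = -8.670164
Set a + b·x = 68.4: x = (68.4 − (-8.670164)) / 8.631350 = 8.929098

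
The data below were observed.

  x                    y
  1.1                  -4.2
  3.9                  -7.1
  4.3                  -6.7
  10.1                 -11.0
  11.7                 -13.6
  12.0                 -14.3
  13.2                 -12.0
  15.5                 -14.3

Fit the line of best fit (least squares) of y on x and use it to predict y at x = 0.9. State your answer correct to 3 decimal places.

-4.544

n = 8, Σx = 71.8, Σy = -83.2, Σxy = -882.99, Σx² = 832.3
Sxx = Σx² − (Σx)²/n = 832.3 − 644.405 = 187.895
Sxy = Σxy − (Σx)(Σy)/n = -882.99 − (-746.72) = -136.27
b = Sxy/Sxx = -136.27/187.895 = -0.725245
a = ȳ − b·x̄ = -10.4 − (-0.725245)·8.975 = -3.890922
ŷ(0.9) = a + b·0.9 = -3.890922 + (-0.725245)·0.9 = -4.543643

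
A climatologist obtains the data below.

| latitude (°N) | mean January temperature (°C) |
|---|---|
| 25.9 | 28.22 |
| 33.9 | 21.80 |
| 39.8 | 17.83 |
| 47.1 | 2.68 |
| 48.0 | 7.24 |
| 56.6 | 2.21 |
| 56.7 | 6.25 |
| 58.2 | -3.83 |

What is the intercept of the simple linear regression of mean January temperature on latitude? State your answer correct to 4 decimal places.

n = 8, Σx = 366.2, Σy = 82.4, Σxy = 2909.855, Σx² = 17732.16
Sxx = Σx² − (Σx)²/n = 17732.16 − 16762.805 = 969.355
Sxy = Σxy − (Σx)(Σy)/n = 2909.855 − 3771.86 = -862.005
b = Sxy/Sxx = -862.005/969.355 = -0.889256
a = ȳ − b·x̄ = 10.3 − (-0.889256)·45.775 = 51.005705

51.0057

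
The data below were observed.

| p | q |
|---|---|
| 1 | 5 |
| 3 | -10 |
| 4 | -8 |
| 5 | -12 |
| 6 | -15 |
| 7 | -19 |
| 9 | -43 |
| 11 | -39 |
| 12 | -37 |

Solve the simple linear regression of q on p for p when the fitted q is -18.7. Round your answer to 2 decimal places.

6.19

n = 9, Σx = 58, Σy = -178, Σxy = -1600, Σx² = 482
Sxx = Σx² − (Σx)²/n = 482 − 373.777778 = 108.222222
Sxy = Σxy − (Σx)(Σy)/n = -1600 − (-1147.111111) = -452.888889
b = Sxy/Sxx = -452.888889/108.222222 = -4.184805
a = ȳ − b·x̄ = -19.777778 − (-4.184805)·6.444444 = 7.190965
Set a + b·x = -18.7: x = (-18.7 − 7.190965) / (-4.184805) = 6.186899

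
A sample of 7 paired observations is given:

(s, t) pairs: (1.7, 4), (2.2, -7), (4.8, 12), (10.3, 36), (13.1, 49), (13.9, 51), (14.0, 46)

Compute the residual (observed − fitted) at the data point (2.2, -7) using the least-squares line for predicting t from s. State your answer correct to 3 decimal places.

-7.276

n = 7, Σx = 60, Σy = 191, Σxy = 2414.6, Σx² = 697.68
Sxx = Σx² − (Σx)²/n = 697.68 − 514.285714 = 183.394286
Sxy = Σxy − (Σx)(Σy)/n = 2414.6 − 1637.142857 = 777.457143
b = Sxy/Sxx = 777.457143/183.394286 = 4.239266
a = ȳ − b·x̄ = 27.285714 − 4.239266·8.571429 = -9.050851
ŷ(2.2) = -9.050851 + 4.239266·2.2 = 0.275534
residual = y − ŷ = -7 − 0.275534 = -7.275534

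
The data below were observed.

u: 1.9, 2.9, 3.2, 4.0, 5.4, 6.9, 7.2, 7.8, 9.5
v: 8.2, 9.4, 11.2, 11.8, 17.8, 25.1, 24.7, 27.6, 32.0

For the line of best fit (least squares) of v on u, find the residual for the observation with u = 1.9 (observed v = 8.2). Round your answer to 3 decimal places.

n = 9, Σx = 48.8, Σy = 167.8, Σxy = 1092.31, Σx² = 317.96
Sxx = Σx² − (Σx)²/n = 317.96 − 264.604444 = 53.355556
Sxy = Σxy − (Σx)(Σy)/n = 1092.31 − 909.848889 = 182.461111
b = Sxy/Sxx = 182.461111/53.355556 = 3.419721
a = ȳ − b·x̄ = 18.644444 − 3.419721·5.422222 = 0.101958
ŷ(1.9) = 0.101958 + 3.419721·1.9 = 6.599427
residual = y − ŷ = 8.2 − 6.599427 = 1.600573

1.601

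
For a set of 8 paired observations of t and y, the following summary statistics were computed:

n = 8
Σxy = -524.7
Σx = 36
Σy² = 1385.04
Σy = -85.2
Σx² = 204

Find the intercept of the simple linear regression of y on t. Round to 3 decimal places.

4.489

Sxx = Σx² − (Σx)²/n = 204 − 162 = 42
Sxy = Σxy − (Σx)(Σy)/n = -524.7 − (-383.4) = -141.3
b = Sxy/Sxx = -141.3/42 = -3.364286
a = ȳ − b·x̄ = -10.65 − (-3.364286)·4.5 = 4.489286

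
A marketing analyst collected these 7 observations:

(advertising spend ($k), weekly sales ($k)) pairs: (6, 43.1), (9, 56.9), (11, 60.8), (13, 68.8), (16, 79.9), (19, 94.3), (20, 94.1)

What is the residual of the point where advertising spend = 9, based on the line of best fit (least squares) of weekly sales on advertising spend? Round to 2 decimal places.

n = 7, Σx = 94, Σy = 497.9, Σxy = 7286, Σx² = 1424
Sxx = Σx² − (Σx)²/n = 1424 − 1262.285714 = 161.714286
Sxy = Σxy − (Σx)(Σy)/n = 7286 − 6686.085714 = 599.914286
b = Sxy/Sxx = 599.914286/161.714286 = 3.709717
a = ȳ − b·x̄ = 71.128571 − 3.709717·13.428571 = 21.312367
ŷ(9) = 21.312367 + 3.709717·9 = 54.699823
residual = y − ŷ = 56.9 − 54.699823 = 2.200177

2.20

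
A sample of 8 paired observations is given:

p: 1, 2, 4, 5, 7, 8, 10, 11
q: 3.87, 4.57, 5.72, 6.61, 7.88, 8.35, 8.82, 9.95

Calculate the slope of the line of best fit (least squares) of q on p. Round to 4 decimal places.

n = 8, Σx = 48, Σy = 55.77, Σxy = 388.55, Σx² = 380
Sxx = Σx² − (Σx)²/n = 380 − 288 = 92
Sxy = Σxy − (Σx)(Σy)/n = 388.55 − 334.62 = 53.93
b = Sxy/Sxx = 53.93/92 = 0.586196

0.5862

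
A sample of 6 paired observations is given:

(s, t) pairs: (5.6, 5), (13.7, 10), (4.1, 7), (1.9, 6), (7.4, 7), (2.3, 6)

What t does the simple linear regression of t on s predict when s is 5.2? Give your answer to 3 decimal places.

6.624

n = 6, Σx = 35, Σy = 41, Σxy = 270.7, Σx² = 299.52
Sxx = Σx² − (Σx)²/n = 299.52 − 204.166667 = 95.353333
Sxy = Σxy − (Σx)(Σy)/n = 270.7 − 239.166667 = 31.533333
b = Sxy/Sxx = 31.533333/95.353333 = 0.330700
a = ȳ − b·x̄ = 6.833333 − 0.330700·5.833333 = 4.904251
ŷ(5.2) = a + b·5.2 = 4.904251 + 0.330700·5.2 = 6.623890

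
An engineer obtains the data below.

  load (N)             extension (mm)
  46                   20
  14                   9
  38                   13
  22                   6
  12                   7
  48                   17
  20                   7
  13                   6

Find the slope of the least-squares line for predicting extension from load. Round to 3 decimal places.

n = 8, Σx = 213, Σy = 85, Σxy = 2790, Σx² = 7257
Sxx = Σx² − (Σx)²/n = 7257 − 5671.125 = 1585.875
Sxy = Σxy − (Σx)(Σy)/n = 2790 − 2263.125 = 526.875
b = Sxy/Sxx = 526.875/1585.875 = 0.332230

0.332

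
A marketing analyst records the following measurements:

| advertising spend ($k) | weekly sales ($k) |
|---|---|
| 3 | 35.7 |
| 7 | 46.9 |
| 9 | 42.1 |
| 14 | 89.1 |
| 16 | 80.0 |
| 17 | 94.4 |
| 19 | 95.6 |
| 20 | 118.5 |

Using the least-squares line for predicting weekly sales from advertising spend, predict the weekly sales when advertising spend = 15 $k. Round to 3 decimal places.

84.044

n = 8, Σx = 105, Σy = 602.3, Σxy = 9132.9, Σx² = 1641
Sxx = Σx² − (Σx)²/n = 1641 − 1378.125 = 262.875
Sxy = Σxy − (Σx)(Σy)/n = 9132.9 − 7905.1875 = 1227.7125
b = Sxy/Sxx = 1227.7125/262.875 = 4.670328
a = ȳ − b·x̄ = 75.2875 − 4.670328·13.125 = 13.989444
ŷ(15) = a + b·15 = 13.989444 + 4.670328·15 = 84.044365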